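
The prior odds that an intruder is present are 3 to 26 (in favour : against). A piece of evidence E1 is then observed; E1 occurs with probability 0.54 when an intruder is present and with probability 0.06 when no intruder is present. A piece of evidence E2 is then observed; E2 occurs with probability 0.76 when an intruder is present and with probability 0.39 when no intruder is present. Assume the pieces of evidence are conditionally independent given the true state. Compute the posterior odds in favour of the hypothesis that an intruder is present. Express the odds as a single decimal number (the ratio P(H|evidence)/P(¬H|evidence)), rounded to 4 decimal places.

Prior odds = 3/26 = 0.11538.
Likelihood ratio for E1 = 0.54/0.06 = 9.0000.
Likelihood ratio for E2 = 0.76/0.39 = 1.9487.
Posterior odds = prior odds × LR₁ × LR₂ = 2.0237.

Posterior odds ≈ 2.0237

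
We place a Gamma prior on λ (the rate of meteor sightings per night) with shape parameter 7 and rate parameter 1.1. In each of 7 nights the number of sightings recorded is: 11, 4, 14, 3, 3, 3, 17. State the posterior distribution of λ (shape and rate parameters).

Posterior: Gamma(shape=62, rate=8.1)

Total count ∑xᵢ = 55 over n = 7 nights.
Gamma is conjugate to the Poisson likelihood: posterior is Gamma(shape = 7+55 = 62, rate = 1.1+7 = 8.1).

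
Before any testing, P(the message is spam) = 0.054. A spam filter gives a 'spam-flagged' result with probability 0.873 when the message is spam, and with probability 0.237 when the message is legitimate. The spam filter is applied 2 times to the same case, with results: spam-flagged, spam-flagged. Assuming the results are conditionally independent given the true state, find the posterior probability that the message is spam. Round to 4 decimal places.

With H the event that the message is spam, the joint likelihood of the observed sequence is P(data|H) = 0.873·0.873 = 0.76213 and P(data|¬H) = 0.237·0.237 = 0.056169.
Bayes: P(H|data) = 0.054·0.76213 / (0.054·0.76213 + 0.946·0.056169) = 0.041155/0.094291 = 0.4365.

Posterior P(H) ≈ 0.4365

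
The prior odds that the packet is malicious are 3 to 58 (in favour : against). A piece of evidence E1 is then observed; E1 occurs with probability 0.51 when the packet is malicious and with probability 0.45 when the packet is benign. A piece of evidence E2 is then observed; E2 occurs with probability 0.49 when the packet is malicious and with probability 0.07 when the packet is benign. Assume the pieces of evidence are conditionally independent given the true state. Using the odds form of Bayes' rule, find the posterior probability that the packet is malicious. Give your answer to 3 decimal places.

Prior odds = 3/58 = 0.051724.
Likelihood ratio for E1 = 0.51/0.45 = 1.1333.
Likelihood ratio for E2 = 0.49/0.07 = 7.0000.
Posterior odds = prior odds × LR₁ × LR₂ = 0.41034.
Posterior probability = odds/(1+odds) = 0.41034/1.4103 = 0.291.

Posterior probability ≈ 0.291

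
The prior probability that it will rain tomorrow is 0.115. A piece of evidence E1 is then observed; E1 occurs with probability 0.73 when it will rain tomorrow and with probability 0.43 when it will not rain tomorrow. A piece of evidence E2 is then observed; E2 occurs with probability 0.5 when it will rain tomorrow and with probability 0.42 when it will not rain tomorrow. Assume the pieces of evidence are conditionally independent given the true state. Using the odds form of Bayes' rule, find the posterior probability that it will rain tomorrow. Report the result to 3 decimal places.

Posterior probability ≈ 0.208

Prior odds = 0.115/(1−0.115) = 0.12994.
Likelihood ratio for E1 = 0.73/0.43 = 1.6977.
Likelihood ratio for E2 = 0.5/0.42 = 1.1905.
Posterior odds = prior odds × LR₁ × LR₂ = 0.26262.
Posterior probability = odds/(1+odds) = 0.26262/1.2626 = 0.208.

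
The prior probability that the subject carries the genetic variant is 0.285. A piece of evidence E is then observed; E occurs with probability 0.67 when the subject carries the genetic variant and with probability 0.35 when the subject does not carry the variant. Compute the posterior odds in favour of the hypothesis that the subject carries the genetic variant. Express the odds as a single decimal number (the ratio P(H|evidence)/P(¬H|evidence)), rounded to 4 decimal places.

Prior odds = 0.285/(1−0.285) = 0.39860. In log-odds, ln(0.39860) = -0.91979.
Add log likelihood ratio: ln(1.9143) = 0.64934.
Posterior log-odds = -0.27045, so posterior odds = exp(-0.27045) = 0.76304.

Posterior odds ≈ 0.7630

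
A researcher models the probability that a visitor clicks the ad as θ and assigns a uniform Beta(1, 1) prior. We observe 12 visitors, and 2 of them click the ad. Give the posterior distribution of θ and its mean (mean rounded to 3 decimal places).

Posterior: Beta(3, 11); mean ≈ 0.214

The binomial likelihood is conjugate to the Beta prior: with 2 successes and 10 failures, the posterior is Beta(1+2, 1+10) = Beta(3, 11).
E[θ | data] = 3/(3+11) = 0.214.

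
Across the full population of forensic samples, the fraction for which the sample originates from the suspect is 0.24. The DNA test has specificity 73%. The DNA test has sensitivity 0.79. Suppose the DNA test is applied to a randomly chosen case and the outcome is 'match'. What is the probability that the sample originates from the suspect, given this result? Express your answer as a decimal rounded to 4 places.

Let H be the event that the sample originates from the suspect. P(H) = 0.24, so P(¬H) = 0.76. With E the 'match' result, P(E|H) = 0.79 and P(E|¬H) = 0.27.
P(E) = 0.79·0.24 + 0.27·0.76 = 0.18960 + 0.20520 = 0.39480.
By Bayes' theorem, P(H|E) = 0.18960 / 0.39480 = 0.4802.

P(H | E) ≈ 0.4802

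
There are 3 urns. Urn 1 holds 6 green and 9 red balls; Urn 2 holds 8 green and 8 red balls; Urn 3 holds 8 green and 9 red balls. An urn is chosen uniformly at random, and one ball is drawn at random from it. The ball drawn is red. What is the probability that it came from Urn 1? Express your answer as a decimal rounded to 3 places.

Posterior probability ≈ 0.368

Tabulate prior·likelihood by source: [1] prior 0.333333, lik 0.6, product 0.2000; [2] prior 0.333333, lik 0.5, product 0.1667; [3] prior 0.333333, lik 0.5294, product 0.1765.
Normalizing constant = 0.54314; the posterior for Urn 1 is its product over the sum, 0.2000/0.54314 = 0.368.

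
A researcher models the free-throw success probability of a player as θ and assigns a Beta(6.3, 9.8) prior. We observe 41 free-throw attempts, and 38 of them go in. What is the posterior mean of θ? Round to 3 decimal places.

Observing 38 successes and 3 failures updates Beta(6.3, 9.8) by adding the success and failure counts to the two shape parameters: α = 6.3+38 = 44.3, β = 9.8+3 = 12.8.
E[θ | data] = 44.3/(44.3+12.8) = 0.776.

Posterior mean ≈ 0.776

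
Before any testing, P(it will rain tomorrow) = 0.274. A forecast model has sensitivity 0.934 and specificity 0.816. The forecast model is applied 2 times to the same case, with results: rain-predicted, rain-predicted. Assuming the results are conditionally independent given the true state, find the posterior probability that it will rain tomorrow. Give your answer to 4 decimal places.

With H the event that it will rain tomorrow, the joint likelihood of the observed sequence is P(data|H) = 0.934·0.934 = 0.87236 and P(data|¬H) = 0.184·0.184 = 0.033856.
Bayes: P(H|data) = 0.274·0.87236 / (0.274·0.87236 + 0.726·0.033856) = 0.23903/0.26361 = 0.9068.

Posterior P(H) ≈ 0.9068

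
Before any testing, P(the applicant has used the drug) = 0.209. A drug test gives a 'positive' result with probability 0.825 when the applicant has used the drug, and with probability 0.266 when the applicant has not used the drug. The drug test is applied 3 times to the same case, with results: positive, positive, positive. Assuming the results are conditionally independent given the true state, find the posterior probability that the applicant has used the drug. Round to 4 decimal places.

Posterior P(H) ≈ 0.8874

With H the event that the applicant has used the drug, the joint likelihood of the observed sequence is P(data|H) = 0.825·0.825·0.825 = 0.56152 and P(data|¬H) = 0.266·0.266·0.266 = 0.018821.
Bayes: P(H|data) = 0.209·0.56152 / (0.209·0.56152 + 0.791·0.018821) = 0.11736/0.13224 = 0.8874.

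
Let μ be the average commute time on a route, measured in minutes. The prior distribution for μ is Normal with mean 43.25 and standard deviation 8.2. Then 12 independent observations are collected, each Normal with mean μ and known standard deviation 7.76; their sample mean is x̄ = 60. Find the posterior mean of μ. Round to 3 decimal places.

Posterior mean ≈ 58.837

With known σ, the Normal prior is conjugate. Weight on the data is w = (n/σ²)/(n/σ² + 1/τ₀²) = 0.199277/(0.199277+0.0148721) = 0.93055.
Posterior mean = w·x̄ + (1−w)·μ₀ = 0.93055·60 + 0.069447·43.25 = 58.837.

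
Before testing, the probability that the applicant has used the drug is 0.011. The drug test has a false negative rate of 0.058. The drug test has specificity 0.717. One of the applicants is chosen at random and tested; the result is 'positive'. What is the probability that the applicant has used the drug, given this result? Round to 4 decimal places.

P(H | E) ≈ 0.0357

Let H be the event that the applicant has used the drug. P(H) = 0.011, so P(¬H) = 0.989. With E the 'positive' result, P(E|H) = 0.942 and P(E|¬H) = 0.283.
P(E) = 0.942·0.011 + 0.283·0.989 = 0.010362 + 0.27989 = 0.29025.
By Bayes' theorem, P(H|E) = 0.010362 / 0.29025 = 0.0357.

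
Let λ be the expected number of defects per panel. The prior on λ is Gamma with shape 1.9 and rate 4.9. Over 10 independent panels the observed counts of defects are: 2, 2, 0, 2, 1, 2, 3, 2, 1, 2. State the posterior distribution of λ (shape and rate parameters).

The Poisson likelihood adds the total count to the shape and the number of exposure periods to the rate. Here ∑xᵢ = 17 and n = 10, so shape 1.9→18.9 and rate 4.9→14.9.

Posterior: Gamma(shape=18.9, rate=14.9)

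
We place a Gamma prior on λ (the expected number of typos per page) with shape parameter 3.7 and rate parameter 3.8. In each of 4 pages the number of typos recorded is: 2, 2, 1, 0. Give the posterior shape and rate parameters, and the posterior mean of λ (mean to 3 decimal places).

Posterior: Gamma(shape=8.7, rate=7.8); mean ≈ 1.115

The Poisson likelihood adds the total count to the shape and the number of exposure periods to the rate. Here ∑xᵢ = 5 and n = 4, so shape 3.7→8.7 and rate 3.8→7.8.
Posterior mean = shape/rate = 8.7/7.8 = 1.115.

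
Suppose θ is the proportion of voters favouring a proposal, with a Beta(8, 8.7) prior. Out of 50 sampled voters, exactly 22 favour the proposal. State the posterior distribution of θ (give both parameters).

Observing 22 successes and 28 failures updates Beta(8, 8.7) by adding the success and failure counts to the two shape parameters: α = 8+22 = 30, β = 8.7+28 = 36.7.

Posterior: Beta(30, 36.7)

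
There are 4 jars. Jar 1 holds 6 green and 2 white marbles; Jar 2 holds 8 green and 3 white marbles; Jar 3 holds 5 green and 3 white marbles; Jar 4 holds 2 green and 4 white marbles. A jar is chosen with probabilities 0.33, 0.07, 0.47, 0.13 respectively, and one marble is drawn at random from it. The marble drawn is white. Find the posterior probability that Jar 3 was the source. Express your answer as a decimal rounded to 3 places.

Posterior probability ≈ 0.484

Tabulate prior·likelihood by source: [1] prior 0.33, lik 0.25, product 0.08250; [2] prior 0.07, lik 0.2727, product 0.01909; [3] prior 0.47, lik 0.375, product 0.1762; [4] prior 0.13, lik 0.6667, product 0.08667.
Normalizing constant = 0.36451; the posterior for Jar 3 is its product over the sum, 0.1762/0.36451 = 0.484.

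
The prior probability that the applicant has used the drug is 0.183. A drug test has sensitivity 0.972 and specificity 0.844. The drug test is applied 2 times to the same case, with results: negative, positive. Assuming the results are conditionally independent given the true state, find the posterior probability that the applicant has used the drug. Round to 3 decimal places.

With H the event that the applicant has used the drug, the joint likelihood of the observed sequence is P(data|H) = 0.028·0.972 = 0.027216 and P(data|¬H) = 0.844·0.156 = 0.13166.
Bayes: P(H|data) = 0.183·0.027216 / (0.183·0.027216 + 0.817·0.13166) = 0.0049805/0.11255 = 0.0443.

Posterior P(H) ≈ 0.044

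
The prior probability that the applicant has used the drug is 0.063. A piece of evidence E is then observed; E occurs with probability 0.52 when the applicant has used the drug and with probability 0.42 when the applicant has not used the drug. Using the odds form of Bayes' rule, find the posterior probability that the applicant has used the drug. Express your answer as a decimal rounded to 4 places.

Prior odds = 0.063/(1−0.063) = 0.067236. In log-odds, ln(0.067236) = -2.6995.
Add log likelihood ratio: ln(1.2381) = 0.21357.
Posterior log-odds = -2.4860, so posterior odds = exp(-2.4860) = 0.083244. Converting, P(H|E) = 0.083244/1.0832 = 0.0768.

Posterior probability ≈ 0.0768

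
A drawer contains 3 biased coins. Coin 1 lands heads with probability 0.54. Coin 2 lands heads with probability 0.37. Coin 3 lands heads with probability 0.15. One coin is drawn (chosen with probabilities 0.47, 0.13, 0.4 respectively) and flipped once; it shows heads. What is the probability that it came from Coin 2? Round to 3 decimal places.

Posterior probability ≈ 0.133

P(heads|C1) = 0.54; P(heads|C2) = 0.37; P(heads|C3) = 0.15.
Prior × likelihood for each source: 0.47·0.54=0.2538, 0.13·0.37=0.04810, 0.4·0.15=0.06000. Summing gives P(heads) = 0.36190.
P(Coin 2 | heads) = 0.04810 / 0.36190 = 0.133.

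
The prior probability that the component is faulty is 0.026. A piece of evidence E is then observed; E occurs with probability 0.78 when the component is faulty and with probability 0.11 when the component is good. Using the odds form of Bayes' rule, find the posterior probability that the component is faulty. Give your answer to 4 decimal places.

Posterior probability ≈ 0.1592

Prior odds = 0.026/(1−0.026) = 0.026694.
Likelihood ratio for E = 0.78/0.11 = 7.0909.
Posterior odds = prior odds × LR = 0.18929.
Posterior probability = odds/(1+odds) = 0.18929/1.1893 = 0.1592.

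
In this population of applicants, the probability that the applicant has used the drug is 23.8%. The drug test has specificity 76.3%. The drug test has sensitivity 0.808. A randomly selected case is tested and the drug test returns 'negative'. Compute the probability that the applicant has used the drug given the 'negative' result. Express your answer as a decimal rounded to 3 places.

P(H | E) ≈ 0.073

Write H for 'the applicant has used the drug'. Prior odds H:¬H = 0.238/0.762 = 0.31234. For the 'negative' outcome, the likelihood ratio is 0.192/0.763 = 0.25164.
Posterior odds = 0.31234 × 0.25164 = 0.078596, so P(H|E) = 0.078596/(1+0.078596) = 0.073.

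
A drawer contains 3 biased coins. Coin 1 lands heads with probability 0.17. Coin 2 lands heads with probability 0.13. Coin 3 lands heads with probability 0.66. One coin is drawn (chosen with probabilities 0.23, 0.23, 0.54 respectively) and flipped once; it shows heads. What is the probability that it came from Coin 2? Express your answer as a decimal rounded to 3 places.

Posterior probability ≈ 0.070

P(heads|C1) = 0.17; P(heads|C2) = 0.13; P(heads|C3) = 0.66.
Prior × likelihood for each source: 0.23·0.17=0.03910, 0.23·0.13=0.02990, 0.54·0.66=0.3564. Summing gives P(heads) = 0.42540.
P(Coin 2 | heads) = 0.02990 / 0.42540 = 0.070.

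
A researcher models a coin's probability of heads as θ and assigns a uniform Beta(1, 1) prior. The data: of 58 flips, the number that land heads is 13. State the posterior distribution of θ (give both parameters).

Posterior: Beta(14, 46)

Observing 13 successes and 45 failures updates Beta(1, 1) by adding the success and failure counts to the two shape parameters: α = 1+13 = 14, β = 1+45 = 46.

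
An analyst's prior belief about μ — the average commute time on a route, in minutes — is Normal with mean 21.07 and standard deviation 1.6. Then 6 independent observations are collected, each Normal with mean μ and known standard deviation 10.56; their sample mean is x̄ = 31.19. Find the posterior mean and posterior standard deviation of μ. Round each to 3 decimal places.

Prior precision 1/τ₀² = 1/1.6² = 0.390625; data precision n/σ² = 6/10.56² = 0.0538051.
Posterior precision = 0.390625 + 0.0538051 = 0.444430, giving posterior SD = 1/√0.444430 = 1.500.
Posterior mean = (0.390625·21.07 + 0.0538051·31.19) / 0.444430 = 22.295.

Posterior mean ≈ 22.295; posterior SD ≈ 1.500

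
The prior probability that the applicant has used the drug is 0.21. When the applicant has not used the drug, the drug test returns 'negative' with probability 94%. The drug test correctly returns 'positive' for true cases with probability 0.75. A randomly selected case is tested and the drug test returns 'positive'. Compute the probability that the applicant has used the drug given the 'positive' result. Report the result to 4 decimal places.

P(H | E) ≈ 0.7687

Let H be the event that the applicant has used the drug. P(H) = 0.21, so P(¬H) = 0.79. With E the 'positive' result, P(E|H) = 0.75 and P(E|¬H) = 0.06.
P(E) = 0.75·0.21 + 0.06·0.79 = 0.15750 + 0.047400 = 0.20490.
By Bayes' theorem, P(H|E) = 0.15750 / 0.20490 = 0.7687.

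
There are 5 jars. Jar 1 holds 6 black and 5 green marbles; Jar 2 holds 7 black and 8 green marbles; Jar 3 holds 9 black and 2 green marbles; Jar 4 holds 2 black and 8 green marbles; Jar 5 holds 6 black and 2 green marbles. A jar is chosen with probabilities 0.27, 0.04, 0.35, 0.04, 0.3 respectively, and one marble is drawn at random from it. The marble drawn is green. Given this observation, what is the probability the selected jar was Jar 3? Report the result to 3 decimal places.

P(green|Jar 1) = 0.4545; P(green|Jar 2) = 0.5333; P(green|Jar 3) = 0.1818; P(green|Jar 4) = 0.8; P(green|Jar 5) = 0.25.
Prior × likelihood for each source: 0.27·0.4545=0.1227, 0.04·0.5333=0.02133, 0.35·0.1818=0.06364, 0.04·0.8=0.03200, 0.3·0.25=0.07500. Summing gives P(green) = 0.31470.
P(Jar 3 | green) = 0.06364 / 0.31470 = 0.202.

Posterior probability ≈ 0.202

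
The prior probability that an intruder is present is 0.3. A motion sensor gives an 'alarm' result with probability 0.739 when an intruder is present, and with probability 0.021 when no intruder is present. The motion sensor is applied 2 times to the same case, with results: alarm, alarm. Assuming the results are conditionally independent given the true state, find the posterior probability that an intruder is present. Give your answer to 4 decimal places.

Let H be the event that an intruder is present; start with P(H) = 0.3. P('alarm'|H) = 0.739, P('alarm'|¬H) = 0.021.
Update on result 1 ('alarm'): P(H) ← 0.739·0.3000 / (0.739·0.3000 + 0.021·0.7000) = 0.22170/0.23640 = 0.9378.
Update on result 2 ('alarm'): P(H) ← 0.739·0.9378 / (0.739·0.9378 + 0.021·0.0622) = 0.69305/0.69435 = 0.9981.

Posterior P(H) ≈ 0.9981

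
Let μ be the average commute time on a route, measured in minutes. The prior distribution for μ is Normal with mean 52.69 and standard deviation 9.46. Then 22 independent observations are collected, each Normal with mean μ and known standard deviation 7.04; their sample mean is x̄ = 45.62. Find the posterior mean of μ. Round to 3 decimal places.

Posterior mean ≈ 45.794

With known σ, the Normal prior is conjugate. Weight on the data is w = (n/σ²)/(n/σ² + 1/τ₀²) = 0.443892/(0.443892+0.0111742) = 0.97544.
Posterior mean = w·x̄ + (1−w)·μ₀ = 0.97544·45.62 + 0.024555·52.69 = 45.794.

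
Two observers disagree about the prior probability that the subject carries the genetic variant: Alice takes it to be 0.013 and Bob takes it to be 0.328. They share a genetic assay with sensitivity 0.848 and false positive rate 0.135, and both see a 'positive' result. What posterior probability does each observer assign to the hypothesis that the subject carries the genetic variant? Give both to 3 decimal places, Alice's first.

P('+'|H) = 0.848, P('+'|¬H) = 0.135.
Alice: numerator 0.848·0.013 = 0.011024; evidence = 0.011024+0.135·0.987 = 0.14427; posterior = 0.076.
Bob: numerator 0.848·0.328 = 0.27814; evidence = 0.27814+0.135·0.672 = 0.36886; posterior = 0.754.

Alice: 0.076; Bob: 0.754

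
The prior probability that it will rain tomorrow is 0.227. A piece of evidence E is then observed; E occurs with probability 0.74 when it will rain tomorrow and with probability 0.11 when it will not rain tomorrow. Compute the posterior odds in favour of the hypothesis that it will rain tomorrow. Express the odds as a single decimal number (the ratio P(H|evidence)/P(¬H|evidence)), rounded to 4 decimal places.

Prior odds = 0.227/(1−0.227) = 0.29366. In log-odds, ln(0.29366) = -1.2253.
Add log likelihood ratio: ln(6.7273) = 1.9062.
Posterior log-odds = 0.68084, so posterior odds = exp(0.68084) = 1.9755.

Posterior odds ≈ 1.9755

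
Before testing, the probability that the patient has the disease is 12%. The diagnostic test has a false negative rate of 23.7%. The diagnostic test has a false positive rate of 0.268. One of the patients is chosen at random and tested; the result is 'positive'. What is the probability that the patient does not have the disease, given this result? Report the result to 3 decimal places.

P(¬H | E) ≈ 0.720

Let H be the event that the patient has the disease. P(H) = 0.12, so P(¬H) = 0.88. With E the 'positive' result, P(E|H) = 0.763 and P(E|¬H) = 0.268.
P(E) = 0.763·0.12 + 0.268·0.88 = 0.091560 + 0.23584 = 0.32740.
By Bayes' theorem, P(H|E) = 0.091560 / 0.32740 = 0.280. Hence P(¬H|E) = 1 − 0.280 = 0.720.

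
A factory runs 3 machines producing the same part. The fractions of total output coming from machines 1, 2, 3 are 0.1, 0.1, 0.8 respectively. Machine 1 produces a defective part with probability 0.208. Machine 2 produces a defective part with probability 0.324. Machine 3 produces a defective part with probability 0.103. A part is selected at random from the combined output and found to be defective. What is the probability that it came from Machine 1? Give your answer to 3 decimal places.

P(defective|M1) = 0.208; P(defective|M2) = 0.324; P(defective|M3) = 0.103.
Prior × likelihood for each source: 0.1·0.208=0.02080, 0.1·0.324=0.03240, 0.8·0.103=0.08240. Summing gives P(defective) = 0.13560.
P(Machine 1 | defective) = 0.02080 / 0.13560 = 0.153.

Posterior probability ≈ 0.153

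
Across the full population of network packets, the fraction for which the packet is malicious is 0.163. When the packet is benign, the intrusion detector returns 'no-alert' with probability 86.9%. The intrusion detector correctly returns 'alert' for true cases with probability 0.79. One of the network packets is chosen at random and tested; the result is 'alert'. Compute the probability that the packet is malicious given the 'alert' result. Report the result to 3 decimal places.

P(H | E) ≈ 0.540

Let H be the event that the packet is malicious. P(H) = 0.163, so P(¬H) = 0.837. With E the 'alert' result, P(E|H) = 0.79 and P(E|¬H) = 0.131.
P(E) = 0.79·0.163 + 0.131·0.837 = 0.12877 + 0.10965 = 0.23842.
By Bayes' theorem, P(H|E) = 0.12877 / 0.23842 = 0.540.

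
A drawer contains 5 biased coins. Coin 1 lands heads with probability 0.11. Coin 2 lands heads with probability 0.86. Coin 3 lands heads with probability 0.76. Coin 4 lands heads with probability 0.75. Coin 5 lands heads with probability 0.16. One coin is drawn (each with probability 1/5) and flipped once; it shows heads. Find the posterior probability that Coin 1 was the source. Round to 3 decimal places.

P(heads|C1) = 0.11; P(heads|C2) = 0.86; P(heads|C3) = 0.76; P(heads|C4) = 0.75; P(heads|C5) = 0.16.
Prior × likelihood for each source: 0.2·0.11=0.02200, 0.2·0.86=0.1720, 0.2·0.76=0.1520, 0.2·0.75=0.1500, 0.2·0.16=0.03200. Summing gives P(heads) = 0.52800.
P(Coin 1 | heads) = 0.02200 / 0.52800 = 0.042.

Posterior probability ≈ 0.042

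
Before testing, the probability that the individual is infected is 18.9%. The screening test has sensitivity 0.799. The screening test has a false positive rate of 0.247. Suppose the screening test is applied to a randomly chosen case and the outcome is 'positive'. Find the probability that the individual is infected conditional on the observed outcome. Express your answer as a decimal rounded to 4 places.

Write H for 'the individual is infected'. Prior odds H:¬H = 0.189/0.811 = 0.23305. For the 'positive' outcome, the likelihood ratio is 0.799/0.247 = 3.2348.
Posterior odds = 0.23305 × 3.2348 = 0.75386, so P(H|E) = 0.75386/(1+0.75386) = 0.4298.

P(H | E) ≈ 0.4298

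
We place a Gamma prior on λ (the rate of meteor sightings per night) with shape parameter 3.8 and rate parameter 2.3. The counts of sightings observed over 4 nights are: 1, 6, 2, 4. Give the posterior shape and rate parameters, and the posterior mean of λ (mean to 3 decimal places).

The Poisson likelihood adds the total count to the shape and the number of exposure periods to the rate. Here ∑xᵢ = 13 and n = 4, so shape 3.8→16.8 and rate 2.3→6.3.
Posterior mean = shape/rate = 16.8/6.3 = 2.667.

Posterior: Gamma(shape=16.8, rate=6.3); mean ≈ 2.667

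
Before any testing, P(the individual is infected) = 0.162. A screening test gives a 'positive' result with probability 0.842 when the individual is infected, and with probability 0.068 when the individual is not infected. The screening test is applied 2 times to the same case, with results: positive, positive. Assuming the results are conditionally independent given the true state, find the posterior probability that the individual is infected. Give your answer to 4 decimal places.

Let H be the event that the individual is infected; start with P(H) = 0.162. P('positive'|H) = 0.842, P('positive'|¬H) = 0.068.
Update on result 1 ('positive'): P(H) ← 0.842·0.1620 / (0.842·0.1620 + 0.068·0.8380) = 0.13640/0.19339 = 0.7053.
Update on result 2 ('positive'): P(H) ← 0.842·0.7053 / (0.842·0.7053 + 0.068·0.2947) = 0.59390/0.61393 = 0.9674.

Posterior P(H) ≈ 0.9674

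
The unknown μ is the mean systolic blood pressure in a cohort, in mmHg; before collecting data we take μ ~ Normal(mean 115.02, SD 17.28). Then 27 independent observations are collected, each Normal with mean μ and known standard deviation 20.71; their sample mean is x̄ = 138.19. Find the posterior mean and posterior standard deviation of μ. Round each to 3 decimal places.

Prior precision 1/τ₀² = 1/17.28² = 0.00334898; data precision n/σ² = 27/20.71² = 0.0629511.
Posterior precision = 0.00334898 + 0.0629511 = 0.0663001, giving posterior SD = 1/√0.0663001 = 3.884.
Posterior mean = (0.00334898·115.02 + 0.0629511·138.19) / 0.0663001 = 137.020.

Posterior mean ≈ 137.020; posterior SD ≈ 3.884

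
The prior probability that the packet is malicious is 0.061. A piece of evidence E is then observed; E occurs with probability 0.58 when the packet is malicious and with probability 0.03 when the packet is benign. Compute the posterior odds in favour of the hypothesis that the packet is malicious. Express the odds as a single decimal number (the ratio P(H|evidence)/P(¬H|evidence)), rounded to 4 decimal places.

Posterior odds ≈ 1.2559

Prior odds = 0.061/(1−0.061) = 0.064963. In log-odds, ln(0.064963) = -2.7339.
Add log likelihood ratio: ln(19.333) = 2.9618.
Posterior log-odds = 0.22789, so posterior odds = exp(0.22789) = 1.2559.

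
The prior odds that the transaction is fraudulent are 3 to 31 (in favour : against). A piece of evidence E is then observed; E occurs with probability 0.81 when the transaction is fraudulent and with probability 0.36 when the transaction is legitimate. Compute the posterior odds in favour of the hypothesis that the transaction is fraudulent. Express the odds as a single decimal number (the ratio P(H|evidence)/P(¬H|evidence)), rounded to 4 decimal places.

Posterior odds ≈ 0.2177

Prior odds = 3/31 = 0.096774.
Likelihood ratio for E = 0.81/0.36 = 2.2500.
Posterior odds = prior odds × LR = 0.21774.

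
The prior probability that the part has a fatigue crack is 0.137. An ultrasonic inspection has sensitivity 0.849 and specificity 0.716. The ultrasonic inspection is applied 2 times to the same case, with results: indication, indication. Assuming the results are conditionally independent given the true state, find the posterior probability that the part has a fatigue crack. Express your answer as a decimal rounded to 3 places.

Let H be the event that the part has a fatigue crack; start with P(H) = 0.137. P('indication'|H) = 0.849, P('indication'|¬H) = 0.284.
Update on result 1 ('indication'): P(H) ← 0.849·0.1370 / (0.849·0.1370 + 0.284·0.8630) = 0.11631/0.36140 = 0.3218.
Update on result 2 ('indication'): P(H) ← 0.849·0.3218 / (0.849·0.3218 + 0.284·0.6782) = 0.27324/0.46584 = 0.5866.

Posterior P(H) ≈ 0.587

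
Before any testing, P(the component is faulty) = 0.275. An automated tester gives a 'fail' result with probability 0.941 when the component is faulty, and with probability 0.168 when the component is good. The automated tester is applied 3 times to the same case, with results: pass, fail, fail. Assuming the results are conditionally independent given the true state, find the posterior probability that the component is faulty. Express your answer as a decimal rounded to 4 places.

Let H be the event that the component is faulty; start with P(H) = 0.275. P('fail'|H) = 0.941, P('fail'|¬H) = 0.168.
Update on result 1 ('pass'): P(H) ← 0.059·0.2750 / (0.059·0.2750 + 0.832·0.7250) = 0.016225/0.61943 = 0.0262.
Update on result 2 ('fail'): P(H) ← 0.941·0.0262 / (0.941·0.0262 + 0.168·0.9738) = 0.024648/0.18825 = 0.1309.
Update on result 3 ('fail'): P(H) ← 0.941·0.1309 / (0.941·0.1309 + 0.168·0.8691) = 0.12321/0.26921 = 0.4577.

Posterior P(H) ≈ 0.4577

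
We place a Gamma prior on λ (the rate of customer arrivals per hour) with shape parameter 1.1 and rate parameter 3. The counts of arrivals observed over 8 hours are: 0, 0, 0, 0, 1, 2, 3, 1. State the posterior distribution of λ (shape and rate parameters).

Posterior: Gamma(shape=8.1, rate=11)

Total count ∑xᵢ = 7 over n = 8 hours.
Gamma is conjugate to the Poisson likelihood: posterior is Gamma(shape = 1.1+7 = 8.1, rate = 3+8 = 11).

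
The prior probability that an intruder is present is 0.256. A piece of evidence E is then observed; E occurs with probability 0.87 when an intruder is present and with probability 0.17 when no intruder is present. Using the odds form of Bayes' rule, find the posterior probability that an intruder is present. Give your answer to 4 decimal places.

Posterior probability ≈ 0.6378

Prior odds = 0.256/(1−0.256) = 0.34409.
Likelihood ratio for E = 0.87/0.17 = 5.1176.
Posterior odds = prior odds × LR = 1.7609.
Posterior probability = odds/(1+odds) = 1.7609/2.7609 = 0.6378.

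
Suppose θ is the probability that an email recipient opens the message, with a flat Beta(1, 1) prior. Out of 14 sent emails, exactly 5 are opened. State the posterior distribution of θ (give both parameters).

Posterior: Beta(6, 10)

Observing 5 successes and 9 failures updates Beta(1, 1) by adding the success and failure counts to the two shape parameters: α = 1+5 = 6, β = 1+9 = 10.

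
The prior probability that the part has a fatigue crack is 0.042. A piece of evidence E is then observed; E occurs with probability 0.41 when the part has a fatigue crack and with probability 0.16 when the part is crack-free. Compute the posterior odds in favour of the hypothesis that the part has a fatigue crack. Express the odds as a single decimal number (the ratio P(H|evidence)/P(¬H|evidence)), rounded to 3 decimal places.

Prior odds = 0.042/(1−0.042) = 0.043841. In log-odds, ln(0.043841) = -3.1272.
Add log likelihood ratio: ln(2.5625) = 0.94098.
Posterior log-odds = -2.1862, so posterior odds = exp(-2.1862) = 0.11234.

Posterior odds ≈ 0.112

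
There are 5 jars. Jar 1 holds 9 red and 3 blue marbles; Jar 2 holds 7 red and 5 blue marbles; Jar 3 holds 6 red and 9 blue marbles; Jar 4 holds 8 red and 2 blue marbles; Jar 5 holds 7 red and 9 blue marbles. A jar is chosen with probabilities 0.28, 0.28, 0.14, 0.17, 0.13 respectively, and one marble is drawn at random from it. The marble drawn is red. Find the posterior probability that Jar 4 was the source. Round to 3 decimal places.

P(red|Jar 1) = 0.75; P(red|Jar 2) = 0.5833; P(red|Jar 3) = 0.4; P(red|Jar 4) = 0.8; P(red|Jar 5) = 0.4375.
Prior × likelihood for each source: 0.28·0.75=0.2100, 0.28·0.5833=0.1633, 0.14·0.4=0.05600, 0.17·0.8=0.1360, 0.13·0.4375=0.05688. Summing gives P(red) = 0.62221.
P(Jar 4 | red) = 0.1360 / 0.62221 = 0.219.

Posterior probability ≈ 0.219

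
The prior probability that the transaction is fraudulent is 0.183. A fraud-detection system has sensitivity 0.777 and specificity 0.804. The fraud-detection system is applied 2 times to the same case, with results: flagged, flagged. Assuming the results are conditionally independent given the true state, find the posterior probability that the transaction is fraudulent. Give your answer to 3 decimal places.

Posterior P(H) ≈ 0.779

Let H be the event that the transaction is fraudulent; start with P(H) = 0.183. P('flagged'|H) = 0.777, P('flagged'|¬H) = 0.196.
Update on result 1 ('flagged'): P(H) ← 0.777·0.1830 / (0.777·0.1830 + 0.196·0.8170) = 0.14219/0.30232 = 0.4703.
Update on result 2 ('flagged'): P(H) ← 0.777·0.4703 / (0.777·0.4703 + 0.196·0.5297) = 0.36544/0.46926 = 0.7788.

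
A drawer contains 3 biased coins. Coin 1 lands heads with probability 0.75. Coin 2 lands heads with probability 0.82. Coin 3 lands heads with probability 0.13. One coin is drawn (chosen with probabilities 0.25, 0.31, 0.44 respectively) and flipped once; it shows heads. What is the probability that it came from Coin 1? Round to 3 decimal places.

Posterior probability ≈ 0.376

P(heads|C1) = 0.75; P(heads|C2) = 0.82; P(heads|C3) = 0.13.
Prior × likelihood for each source: 0.25·0.75=0.1875, 0.31·0.82=0.2542, 0.44·0.13=0.05720. Summing gives P(heads) = 0.49890.
P(Coin 1 | heads) = 0.1875 / 0.49890 = 0.376.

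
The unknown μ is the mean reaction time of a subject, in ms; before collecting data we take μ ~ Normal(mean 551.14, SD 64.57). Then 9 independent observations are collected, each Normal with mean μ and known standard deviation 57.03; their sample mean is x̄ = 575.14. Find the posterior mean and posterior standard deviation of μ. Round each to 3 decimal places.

Posterior mean ≈ 573.226; posterior SD ≈ 18.236

Prior precision 1/τ₀² = 1/64.57² = 0.00023985; data precision n/σ² = 9/57.03² = 0.00276717.
Posterior precision = 0.00023985 + 0.00276717 = 0.00300702, giving posterior SD = 1/√0.00300702 = 18.236.
Posterior mean = (0.00023985·551.14 + 0.00276717·575.14) / 0.00300702 = 573.226.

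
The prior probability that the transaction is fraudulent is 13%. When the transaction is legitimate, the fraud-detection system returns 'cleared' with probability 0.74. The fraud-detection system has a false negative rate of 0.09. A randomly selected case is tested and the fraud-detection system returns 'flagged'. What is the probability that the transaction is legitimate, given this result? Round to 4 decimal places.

Let H be the event that the transaction is fraudulent. P(H) = 0.13, so P(¬H) = 0.87. With E the 'flagged' result, P(E|H) = 0.91 and P(E|¬H) = 0.26.
P(E) = 0.91·0.13 + 0.26·0.87 = 0.11830 + 0.22620 = 0.34450.
By Bayes' theorem, P(H|E) = 0.11830 / 0.34450 = 0.3434. Hence P(¬H|E) = 1 − 0.3434 = 0.6566.

P(¬H | E) ≈ 0.6566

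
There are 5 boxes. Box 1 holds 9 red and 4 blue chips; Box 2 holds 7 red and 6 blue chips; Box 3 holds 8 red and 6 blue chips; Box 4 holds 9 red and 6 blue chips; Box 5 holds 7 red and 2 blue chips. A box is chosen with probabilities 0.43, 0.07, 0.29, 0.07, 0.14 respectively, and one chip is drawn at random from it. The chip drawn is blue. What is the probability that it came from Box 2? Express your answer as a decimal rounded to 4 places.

Posterior probability ≈ 0.0928

P(blue|Box 1) = 0.3077; P(blue|Box 2) = 0.4615; P(blue|Box 3) = 0.4286; P(blue|Box 4) = 0.4; P(blue|Box 5) = 0.2222.
Prior × likelihood for each source: 0.43·0.3077=0.1323, 0.07·0.4615=0.03231, 0.29·0.4286=0.1243, 0.07·0.4=0.02800, 0.14·0.2222=0.03111. Summing gives P(blue) = 0.34801.
P(Box 2 | blue) = 0.03231 / 0.34801 = 0.0928.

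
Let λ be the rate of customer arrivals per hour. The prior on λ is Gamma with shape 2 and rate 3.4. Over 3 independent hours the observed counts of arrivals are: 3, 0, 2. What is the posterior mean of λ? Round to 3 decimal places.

The Poisson likelihood adds the total count to the shape and the number of exposure periods to the rate. Here ∑xᵢ = 5 and n = 3, so shape 2→7 and rate 3.4→6.4.
Posterior mean = shape/rate = 7/6.4 = 1.094.

Posterior mean ≈ 1.094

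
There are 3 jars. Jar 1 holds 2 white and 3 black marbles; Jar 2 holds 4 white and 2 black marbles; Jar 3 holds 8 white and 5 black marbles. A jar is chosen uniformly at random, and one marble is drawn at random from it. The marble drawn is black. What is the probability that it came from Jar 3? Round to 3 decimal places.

Tabulate prior·likelihood by source: [1] prior 0.333333, lik 0.6, product 0.2000; [2] prior 0.333333, lik 0.3333, product 0.1111; [3] prior 0.333333, lik 0.3846, product 0.1282.
Normalizing constant = 0.43932; the posterior for Jar 3 is its product over the sum, 0.1282/0.43932 = 0.292.

Posterior probability ≈ 0.292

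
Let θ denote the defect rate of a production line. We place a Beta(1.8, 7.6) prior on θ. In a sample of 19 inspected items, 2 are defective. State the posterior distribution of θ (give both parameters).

The binomial likelihood is conjugate to the Beta prior: with 2 successes and 17 failures, the posterior is Beta(1.8+2, 7.6+17) = Beta(3.8, 24.6).

Posterior: Beta(3.8, 24.6)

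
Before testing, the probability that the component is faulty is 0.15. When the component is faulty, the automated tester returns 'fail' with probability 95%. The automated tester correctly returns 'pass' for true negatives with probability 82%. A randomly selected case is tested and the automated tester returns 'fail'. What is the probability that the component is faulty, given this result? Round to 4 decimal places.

P(H | E) ≈ 0.4822

Let H be the event that the component is faulty. P(H) = 0.15, so P(¬H) = 0.85. With E the 'fail' result, P(E|H) = 0.95 and P(E|¬H) = 0.18.
P(E) = 0.95·0.15 + 0.18·0.85 = 0.14250 + 0.15300 = 0.29550.
By Bayes' theorem, P(H|E) = 0.14250 / 0.29550 = 0.4822.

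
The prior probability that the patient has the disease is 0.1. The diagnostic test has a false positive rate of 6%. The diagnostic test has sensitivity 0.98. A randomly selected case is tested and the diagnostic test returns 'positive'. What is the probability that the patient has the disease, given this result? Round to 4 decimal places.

Let H be the event that the patient has the disease. P(H) = 0.1, so P(¬H) = 0.9. With E the 'positive' result, P(E|H) = 0.98 and P(E|¬H) = 0.06.
P(E) = 0.98·0.1 + 0.06·0.9 = 0.098000 + 0.054000 = 0.15200.
By Bayes' theorem, P(H|E) = 0.098000 / 0.15200 = 0.6447.

P(H | E) ≈ 0.6447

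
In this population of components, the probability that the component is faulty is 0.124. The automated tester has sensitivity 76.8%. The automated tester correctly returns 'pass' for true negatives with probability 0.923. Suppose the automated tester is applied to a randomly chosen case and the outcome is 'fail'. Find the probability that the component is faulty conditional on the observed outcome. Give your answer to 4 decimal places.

P(H | E) ≈ 0.5854

Let H be the event that the component is faulty. P(H) = 0.124, so P(¬H) = 0.876. With E the 'fail' result, P(E|H) = 0.768 and P(E|¬H) = 0.077.
P(E) = 0.768·0.124 + 0.077·0.876 = 0.095232 + 0.067452 = 0.16268.
By Bayes' theorem, P(H|E) = 0.095232 / 0.16268 = 0.5854.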